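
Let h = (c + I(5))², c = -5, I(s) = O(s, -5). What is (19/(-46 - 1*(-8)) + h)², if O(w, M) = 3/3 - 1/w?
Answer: 734449/2500 ≈ 293.78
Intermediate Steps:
O(w, M) = 1 - 1/w (O(w, M) = 3*(⅓) - 1/w = 1 - 1/w)
I(s) = (-1 + s)/s
h = 441/25 (h = (-5 + (-1 + 5)/5)² = (-5 + (⅕)*4)² = (-5 + ⅘)² = (-21/5)² = 441/25 ≈ 17.640)
(19/(-46 - 1*(-8)) + h)² = (19/(-46 - 1*(-8)) + 441/25)² = (19/(-46 + 8) + 441/25)² = (19/(-38) + 441/25)² = (19*(-1/38) + 441/25)² = (-½ + 441/25)² = (857/50)² = 734449/2500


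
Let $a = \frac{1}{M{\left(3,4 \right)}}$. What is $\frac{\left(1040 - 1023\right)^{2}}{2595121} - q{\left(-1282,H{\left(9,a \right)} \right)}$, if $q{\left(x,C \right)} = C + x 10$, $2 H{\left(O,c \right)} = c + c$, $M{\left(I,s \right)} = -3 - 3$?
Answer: $\frac{199619304175}{15570726} \approx 12820.0$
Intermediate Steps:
$M{\left(I,s \right)} = -6$
$a = - \frac{1}{6}$ ($a = \frac{1}{-6} = - \frac{1}{6} \approx -0.16667$)
$H{\left(O,c \right)} = c$ ($H{\left(O,c \right)} = \frac{c + c}{2} = \frac{2 c}{2} = c$)
$q{\left(x,C \right)} = C + 10 x$
$\frac{\left(1040 - 1023\right)^{2}}{2595121} - q{\left(-1282,H{\left(9,a \right)} \right)} = \frac{\left(1040 - 1023\right)^{2}}{2595121} - \left(- \frac{1}{6} + 10 \left(-1282\right)\right) = 17^{2} \cdot \frac{1}{2595121} - \left(- \frac{1}{6} - 12820\right) = 289 \cdot \frac{1}{2595121} - - \frac{76921}{6} = \frac{289}{2595121} + \frac{76921}{6} = \frac{199619304175}{15570726}$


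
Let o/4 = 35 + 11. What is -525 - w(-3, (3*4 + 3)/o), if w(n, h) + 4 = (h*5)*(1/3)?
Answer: -95889/184 ≈ -521.14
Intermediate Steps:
o = 184 (o = 4*(35 + 11) = 4*46 = 184)
w(n, h) = -4 + 5*h/3 (w(n, h) = -4 + (h*5)*(1/3) = -4 + (5*h)*(1*(⅓)) = -4 + (5*h)*(⅓) = -4 + 5*h/3)
-525 - w(-3, (3*4 + 3)/o) = -525 - (-4 + 5*((3*4 + 3)/184)/3) = -525 - (-4 + 5*((12 + 3)*(1/184))/3) = -525 - (-4 + 5*(15*(1/184))/3) = -525 - (-4 + (5/3)*(15/184)) = -525 - (-4 + 25/184) = -525 - 1*(-711/184) = -525 + 711/184 = -95889/184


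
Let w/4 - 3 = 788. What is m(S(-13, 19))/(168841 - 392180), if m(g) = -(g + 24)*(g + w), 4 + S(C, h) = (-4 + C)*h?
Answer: -859611/223339 ≈ -3.8489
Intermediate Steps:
w = 3164 (w = 12 + 4*788 = 12 + 3152 = 3164)
S(C, h) = -4 + h*(-4 + C) (S(C, h) = -4 + (-4 + C)*h = -4 + h*(-4 + C))
m(g) = -(24 + g)*(3164 + g) (m(g) = -(g + 24)*(g + 3164) = -(24 + g)*(3164 + g))
m(S(-13, 19))/(168841 - 392180) = (-75936 - (-4 - 4*19 - 13*19)**2 - 3188*(-4 - 4*19 - 13*19))/(168841 - 392180) = (-75936 - (-4 - 76 - 247)**2 - 3188*(-4 - 76 - 247))/(-223339) = (-75936 - 1*(-327)**2 - 3188*(-327))*(-1/223339) = (-75936 - 1*106929 + 1042476)*(-1/223339) = (-75936 - 106929 + 1042476)*(-1/223339) = 859611*(-1/223339) = -859611/223339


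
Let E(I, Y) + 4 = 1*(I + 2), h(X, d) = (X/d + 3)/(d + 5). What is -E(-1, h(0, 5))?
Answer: 3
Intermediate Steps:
h(X, d) = (3 + X/d)/(5 + d)
E(I, Y) = -2 + I (E(I, Y) = -4 + 1*(I + 2) = -4 + 1*(2 + I) = -4 + (2 + I) = -2 + I)
-E(-1, h(0, 5)) = -(-2 - 1) = -1*(-3) = 3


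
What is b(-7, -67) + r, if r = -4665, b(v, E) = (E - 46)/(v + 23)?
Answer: -74753/16 ≈ -4672.1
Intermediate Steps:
b(v, E) = (-46 + E)/(23 + v)
b(-7, -67) + r = (-46 - 67)/(23 - 7) - 4665 = -113/16 - 4665 = -74753/16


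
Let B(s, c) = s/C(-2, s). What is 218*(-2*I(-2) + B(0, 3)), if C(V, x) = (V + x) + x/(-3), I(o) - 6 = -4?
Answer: -872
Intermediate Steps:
I(o) = 2 (I(o) = 6 - 4 = 2)
C(V, x) = V + 2*x/3 (C(V, x) = (V + x) + x*(-1/3) = (V + x) - x/3 = V + 2*x/3)
B(s, c) = s/(-2 + 2*s/3)
218*(-2*I(-2) + B(0, 3)) = 218*(-2*2 + (3/2)*0/(-3 + 0)) = 218*(-4 + (3/2)*0/(-3)) = 218*(-4 + (3/2)*0*(-1/3)) = 218*(-4 + 0) = 218*(-4) = -872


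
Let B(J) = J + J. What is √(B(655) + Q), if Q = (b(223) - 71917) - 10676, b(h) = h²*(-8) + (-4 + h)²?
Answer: 3*I*√47906 ≈ 656.62*I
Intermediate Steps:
B(J) = 2*J
b(h) = (-4 + h)² - 8*h² (b(h) = -8*h² + (-4 + h)² = (-4 + h)² - 8*h²)
Q = -432464 (Q = (((-4 + 223)² - 8*223²) - 71917) - 10676 = ((219² - 8*49729) - 71917) - 10676 = ((47961 - 397832) - 71917) - 10676 = (-349871 - 71917) - 10676 = -421788 - 10676 = -432464)
√(B(655) + Q) = √(2*655 - 432464) = √(1310 - 432464) = √(-431154) = 3*I*√47906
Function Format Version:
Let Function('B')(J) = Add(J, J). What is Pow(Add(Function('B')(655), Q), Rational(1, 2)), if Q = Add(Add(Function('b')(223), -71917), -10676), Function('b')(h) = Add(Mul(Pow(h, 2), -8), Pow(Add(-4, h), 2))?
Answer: Mul(3, I, Pow(47906, Rational(1, 2))) ≈ Mul(656.62, I)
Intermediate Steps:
Function('B')(J) = Mul(2, J)
Function('b')(h) = Add(Pow(Add(-4, h), 2), Mul(-8, Pow(h, 2))) (Function('b')(h) = Add(Mul(-8, Pow(h, 2)), Pow(Add(-4, h), 2)) = Add(Pow(Add(-4, h), 2), Mul(-8, Pow(h, 2))))
Q = -432464 (Q = Add(Add(Add(Pow(Add(-4, 223), 2), Mul(-8, Pow(223, 2))), -71917), -10676) = Add(Add(Add(Pow(219, 2), Mul(-8, 49729)), -71917), -10676) = Add(Add(Add(47961, -397832), -71917), -10676) = Add(Add(-349871, -71917), -10676) = Add(-421788, -10676) = -432464)
Pow(Add(Function('B')(655), Q), Rational(1, 2)) = Pow(Add(Mul(2, 655), -432464), Rational(1, 2)) = Pow(Add(1310, -432464), Rational(1, 2)) = Pow(-431154, Rational(1, 2)) = Mul(3, I, Pow(47906, Rational(1, 2)))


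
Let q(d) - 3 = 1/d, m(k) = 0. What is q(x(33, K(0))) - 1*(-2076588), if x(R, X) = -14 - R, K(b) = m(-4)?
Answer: 97599776/47 ≈ 2.0766e+6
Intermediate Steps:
K(b) = 0
q(d) = 3 + 1/d
q(x(33, K(0))) - 1*(-2076588) = (3 + 1/(-14 - 1*33)) - 1*(-2076588) = (3 + 1/(-14 - 33)) + 2076588 = (3 + 1/(-47)) + 2076588 = (3 - 1/47) + 2076588 = 140/47 + 2076588 = 97599776/47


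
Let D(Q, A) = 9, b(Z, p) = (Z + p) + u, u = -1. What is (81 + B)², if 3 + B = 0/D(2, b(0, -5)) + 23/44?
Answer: 11937025/1936 ≈ 6165.8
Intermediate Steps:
b(Z, p) = -1 + Z + p (b(Z, p) = (Z + p) - 1 = -1 + Z + p)
B = -109/44 (B = -3 + (0/9 + 23/44) = -3 + (0*(⅑) + 23*(1/44)) = -3 + (0 + 23/44) = -3 + 23/44 = -109/44 ≈ -2.4773)
(81 + B)² = (81 - 109/44)² = (3455/44)² = 11937025/1936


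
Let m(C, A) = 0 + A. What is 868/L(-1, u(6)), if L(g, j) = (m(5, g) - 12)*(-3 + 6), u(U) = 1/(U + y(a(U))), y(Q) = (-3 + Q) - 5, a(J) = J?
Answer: -868/39 ≈ -22.256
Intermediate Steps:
m(C, A) = A
y(Q) = -8 + Q
u(U) = 1/(-8 + 2*U) (u(U) = 1/(U + (-8 + U)) = 1/(-8 + 2*U))
L(g, j) = -36 + 3*g (L(g, j) = (g - 12)*(-3 + 6) = (-12 + g)*3 = -36 + 3*g)
868/L(-1, u(6)) = 868/(-36 + 3*(-1)) = 868/(-36 - 3) = 868/(-39) = 868*(-1/39) = -868/39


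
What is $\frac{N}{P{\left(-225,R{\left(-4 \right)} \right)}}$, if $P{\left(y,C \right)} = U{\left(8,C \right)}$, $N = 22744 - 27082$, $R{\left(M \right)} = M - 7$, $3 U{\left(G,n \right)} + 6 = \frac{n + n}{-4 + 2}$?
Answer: $- \frac{13014}{5} \approx -2602.8$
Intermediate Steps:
$U{\left(G,n \right)} = -2 - \frac{n}{3}$ ($U{\left(G,n \right)} = -2 + \frac{\left(n + n\right) \frac{1}{-4 + 2}}{3} = -2 + \frac{2 n \frac{1}{-2}}{3} = -2 + \frac{2 n \left(- \frac{1}{2}\right)}{3} = -2 + \frac{\left(-1\right) n}{3} = -2 - \frac{n}{3}$)
$R{\left(M \right)} = -7 + M$
$N = -4338$ ($N = 22744 - 27082 = -4338$)
$P{\left(y,C \right)} = -2 - \frac{C}{3}$
$\frac{N}{P{\left(-225,R{\left(-4 \right)} \right)}} = - \frac{4338}{-2 - \frac{-7 - 4}{3}} = - \frac{4338}{-2 - - \frac{11}{3}} = - \frac{4338}{-2 + \frac{11}{3}} = - \frac{4338}{\frac{5}{3}} = \left(-4338\right) \frac{3}{5} = - \frac{13014}{5}$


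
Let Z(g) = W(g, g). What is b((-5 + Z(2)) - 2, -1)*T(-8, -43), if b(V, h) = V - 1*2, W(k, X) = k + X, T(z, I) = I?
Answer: 215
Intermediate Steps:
W(k, X) = X + k
Z(g) = 2*g (Z(g) = g + g = 2*g)
b(V, h) = -2 + V (b(V, h) = V - 2 = -2 + V)
b((-5 + Z(2)) - 2, -1)*T(-8, -43) = (-2 + ((-5 + 2*2) - 2))*(-43) = (-2 + ((-5 + 4) - 2))*(-43) = (-2 + (-1 - 2))*(-43) = (-2 - 3)*(-43) = -5*(-43) = 215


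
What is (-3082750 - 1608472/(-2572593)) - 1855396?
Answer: -747284601418/151329 ≈ -4.9381e+6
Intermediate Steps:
(-3082750 - 1608472/(-2572593)) - 1855396 = (-3082750 - 1608472*(-1/2572593)) - 1855396 = (-3082750 + 94616/151329) - 1855396 = -466509380134/151329 - 1855396 = -747284601418/151329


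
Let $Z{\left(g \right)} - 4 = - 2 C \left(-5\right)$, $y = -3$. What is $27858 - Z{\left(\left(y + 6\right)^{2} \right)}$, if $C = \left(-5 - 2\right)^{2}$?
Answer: $27364$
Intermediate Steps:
$C = 49$ ($C = \left(-7\right)^{2} = 49$)
$Z{\left(g \right)} = 494$ ($Z{\left(g \right)} = 4 + \left(-2\right) 49 \left(-5\right) = 4 - -490 = 4 + 490 = 494$)
$27858 - Z{\left(\left(y + 6\right)^{2} \right)} = 27858 - 494 = 27364$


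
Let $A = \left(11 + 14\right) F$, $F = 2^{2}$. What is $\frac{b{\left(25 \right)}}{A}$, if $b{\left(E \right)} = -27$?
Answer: $- \frac{27}{100} \approx -0.27$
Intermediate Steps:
$F = 4$
$A = 100$ ($A = \left(11 + 14\right) 4 = 25 \cdot 4 = 100$)
$\frac{b{\left(25 \right)}}{A} = - \frac{27}{100}$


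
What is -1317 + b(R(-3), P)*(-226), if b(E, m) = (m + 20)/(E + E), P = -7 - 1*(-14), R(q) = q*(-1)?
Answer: -2334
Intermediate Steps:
R(q) = -q
P = 7 (P = -7 + 14 = 7)
b(E, m) = (20 + m)/(2*E) (b(E, m) = (20 + m)/((2*E)) = (20 + m)*(1/(2*E)) = (20 + m)/(2*E))
-1317 + b(R(-3), P)*(-226) = -1317 + ((20 + 7)/(2*((-1*(-3)))))*(-226) = -1317 + ((1/2)*27/3)*(-226) = -1317 + ((1/2)*(1/3)*27)*(-226) = -1317 + (9/2)*(-226) = -1317 - 1017 = -2334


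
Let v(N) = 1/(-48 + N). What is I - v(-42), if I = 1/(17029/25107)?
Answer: 2276659/1532610 ≈ 1.4855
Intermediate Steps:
I = 25107/17029 (I = 1/(17029*(1/25107)) = 1/(17029/25107) = 25107/17029 ≈ 1.4744)
I - v(-42) = 25107/17029 - 1/(-48 - 42) = 25107/17029 - 1/(-90) = 25107/17029 - 1*(-1/90) = 25107/17029 + 1/90 = 2276659/1532610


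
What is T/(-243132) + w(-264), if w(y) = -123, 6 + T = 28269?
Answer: -9977833/81044 ≈ -123.12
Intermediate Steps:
T = 28263 (T = -6 + 28269 = 28263)
T/(-243132) + w(-264) = 28263/(-243132) - 123 = 28263*(-1/243132) - 123 = -9421/81044 - 123 = -9977833/81044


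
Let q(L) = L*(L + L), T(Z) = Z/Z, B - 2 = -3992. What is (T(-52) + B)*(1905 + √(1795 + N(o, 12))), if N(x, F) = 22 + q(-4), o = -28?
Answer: -7770572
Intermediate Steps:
B = -3990 (B = 2 - 3992 = -3990)
T(Z) = 1
q(L) = 2*L² (q(L) = L*(2*L) = 2*L²)
N(x, F) = 54 (N(x, F) = 22 + 2*(-4)² = 22 + 2*16 = 22 + 32 = 54)
(T(-52) + B)*(1905 + √(1795 + N(o, 12))) = (1 - 3990)*(1905 + √(1795 + 54)) = -3989*(1905 + √1849) = -3989*(1905 + 43) = -3989*1948 = -7770572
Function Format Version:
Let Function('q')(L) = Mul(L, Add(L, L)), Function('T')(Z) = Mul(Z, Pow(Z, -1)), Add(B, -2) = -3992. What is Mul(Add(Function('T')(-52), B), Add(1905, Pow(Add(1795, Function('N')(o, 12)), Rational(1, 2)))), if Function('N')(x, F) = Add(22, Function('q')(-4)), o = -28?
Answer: -7770572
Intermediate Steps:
B = -3990 (B = Add(2, -3992) = -3990)
Function('T')(Z) = 1
Function('q')(L) = Mul(2, Pow(L, 2)) (Function('q')(L) = Mul(L, Mul(2, L)) = Mul(2, Pow(L, 2)))
Function('N')(x, F) = 54 (Function('N')(x, F) = Add(22, Mul(2, Pow(-4, 2))) = Add(22, Mul(2, 16)) = Add(22, 32) = 54)
Mul(Add(Function('T')(-52), B), Add(1905, Pow(Add(1795, Function('N')(o, 12)), Rational(1, 2)))) = Mul(Add(1, -3990), Add(1905, Pow(Add(1795, 54), Rational(1, 2)))) = Mul(-3989, Add(1905, Pow(1849, Rational(1, 2)))) = Mul(-3989, Add(1905, 43)) = Mul(-3989, 1948) = -7770572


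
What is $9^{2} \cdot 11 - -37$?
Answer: $928$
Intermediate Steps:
$9^{2} \cdot 11 - -37 = 81 \cdot 11 + 37 = 891 + 37 = 928$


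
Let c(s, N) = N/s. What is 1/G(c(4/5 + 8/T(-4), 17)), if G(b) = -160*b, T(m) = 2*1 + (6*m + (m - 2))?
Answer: -9/47600 ≈ -0.00018908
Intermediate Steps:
T(m) = 7*m (T(m) = 2 + (6*m + (-2 + m)) = 2 + (-2 + 7*m) = 7*m)
1/G(c(4/5 + 8/T(-4), 17)) = 1/(-2720/(4/5 + 8/((7*(-4))))) = 1/(-2720/(4*(⅕) + 8/(-28))) = 1/(-2720/(⅘ + 8*(-1/28))) = 1/(-2720/(⅘ - 2/7)) = 1/(-2720/18/35) = 1/(-2720*35/18) = 1/(-160*595/18) = 1/(-47600/9) = -9/47600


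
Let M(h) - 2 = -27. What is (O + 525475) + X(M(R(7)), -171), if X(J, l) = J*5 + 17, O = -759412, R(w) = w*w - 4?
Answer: -234045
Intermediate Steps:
R(w) = -4 + w**2 (R(w) = w**2 - 4 = -4 + w**2)
M(h) = -25 (M(h) = 2 - 27 = -25)
X(J, l) = 17 + 5*J (X(J, l) = 5*J + 17 = 17 + 5*J)
(O + 525475) + X(M(R(7)), -171) = (-759412 + 525475) + (17 + 5*(-25)) = -233937 + (17 - 125) = -233937 - 108 = -234045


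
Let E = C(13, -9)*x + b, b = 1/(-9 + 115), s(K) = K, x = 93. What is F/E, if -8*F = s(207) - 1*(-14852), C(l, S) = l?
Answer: -798127/512620 ≈ -1.5570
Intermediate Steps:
b = 1/106 ≈ 0.0094340
E = 128155/106 (E = 13*93 + 1/106 = 1209 + 1/106 = 128155/106 ≈ 1209.0)
F = -15059/8 (F = -(207 - 1*(-14852))/8 = -(207 + 14852)/8 = -1/8*15059 = -15059/8 ≈ -1882.4)
F/E = -15059/(8*128155/106) = -15059/8*106/128155 = -798127/512620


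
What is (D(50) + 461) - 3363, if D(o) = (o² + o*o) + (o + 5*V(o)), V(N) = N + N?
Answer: 2648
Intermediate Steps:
V(N) = 2*N
D(o) = 2*o² + 11*o (D(o) = (o² + o*o) + (o + 5*(2*o)) = (o² + o²) + (o + 10*o) = 2*o² + 11*o)
(D(50) + 461) - 3363 = (50*(11 + 2*50) + 461) - 3363 = (50*(11 + 100) + 461) - 3363 = (50*111 + 461) - 3363 = (5550 + 461) - 3363 = 6011 - 3363 = 2648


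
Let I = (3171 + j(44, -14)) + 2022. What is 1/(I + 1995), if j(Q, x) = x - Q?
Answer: 1/7130 ≈ 0.00014025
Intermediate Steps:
I = 5135 (I = (3171 + (-14 - 1*44)) + 2022 = (3171 + (-14 - 44)) + 2022 = (3171 - 58) + 2022 = 3113 + 2022 = 5135)
1/(I + 1995) = 1/(5135 + 1995) = 1/7130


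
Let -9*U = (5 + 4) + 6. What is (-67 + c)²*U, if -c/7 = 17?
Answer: -57660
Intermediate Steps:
c = -119 (c = -7*17 = -119)
U = -5/3 (U = -((5 + 4) + 6)/9 = -(9 + 6)/9 = -⅑*15 = -5/3 ≈ -1.6667)
(-67 + c)²*U = (-67 - 119)²*(-5/3) = (-186)²*(-5/3) = 34596*(-5/3) = -57660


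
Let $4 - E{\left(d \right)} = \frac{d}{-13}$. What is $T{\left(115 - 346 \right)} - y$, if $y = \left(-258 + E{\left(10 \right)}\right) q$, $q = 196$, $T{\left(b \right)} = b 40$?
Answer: $\frac{525112}{13} \approx 40393.0$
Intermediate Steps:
$E{\left(d \right)} = 4 + \frac{d}{13}$ ($E{\left(d \right)} = 4 - \frac{d}{-13} = 4 - d \left(- \frac{1}{13}\right) = 4 - - \frac{d}{13} = 4 + \frac{d}{13}$)
$T{\left(b \right)} = 40 b$
$y = - \frac{645232}{13}$ ($y = \left(-258 + \left(4 + \frac{1}{13} \cdot 10\right)\right) 196 = \left(-258 + \left(4 + \frac{10}{13}\right)\right) 196 = \left(-258 + \frac{62}{13}\right) 196 = \left(- \frac{3292}{13}\right) 196 = - \frac{645232}{13} \approx -49633.0$)
$T{\left(115 - 346 \right)} - y = 40 \left(115 - 346\right) - - \frac{645232}{13} = 40 \left(-231\right) + \frac{645232}{13} = -9240 + \frac{645232}{13} = \frac{525112}{13}$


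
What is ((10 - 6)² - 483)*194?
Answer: -90598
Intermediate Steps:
((10 - 6)² - 483)*194 = (4² - 483)*194 = (16 - 483)*194 = -467*194 = -90598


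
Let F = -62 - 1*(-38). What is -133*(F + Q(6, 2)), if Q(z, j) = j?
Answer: 2926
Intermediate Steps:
F = -24 (F = -62 + 38 = -24)
-133*(F + Q(6, 2)) = -133*(-24 + 2) = -133*(-22) = 2926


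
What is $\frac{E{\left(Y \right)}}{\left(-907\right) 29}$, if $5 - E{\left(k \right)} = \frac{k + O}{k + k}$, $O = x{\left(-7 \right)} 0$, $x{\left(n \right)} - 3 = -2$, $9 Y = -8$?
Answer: $- \frac{9}{52606} \approx -0.00017108$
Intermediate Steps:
$Y = - \frac{8}{9}$ ($Y = \frac{1}{9} \left(-8\right) = - \frac{8}{9} \approx -0.88889$)
$x{\left(n \right)} = 1$ ($x{\left(n \right)} = 3 - 2 = 1$)
$O = 0$ ($O = 1 \cdot 0 = 0$)
$E{\left(k \right)} = \frac{9}{2}$ ($E{\left(k \right)} = 5 - \frac{k + 0}{k + k} = 5 - \frac{k}{2 k} = 5 - k \frac{1}{2 k} = 5 - \frac{1}{2} = \frac{9}{2}$)
$\frac{E{\left(Y \right)}}{\left(-907\right) 29} = \frac{9}{2 \left(\left(-907\right) 29\right)} = \frac{9}{2 \left(-26303\right)} = \frac{9}{2} \left(- \frac{1}{26303}\right) = - \frac{9}{52606}$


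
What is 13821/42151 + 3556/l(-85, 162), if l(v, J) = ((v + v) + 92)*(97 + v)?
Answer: -34238125/9863334 ≈ -3.4713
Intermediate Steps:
l(v, J) = (92 + 2*v)*(97 + v) (l(v, J) = (2*v + 92)*(97 + v) = (92 + 2*v)*(97 + v))
13821/42151 + 3556/l(-85, 162) = 13821/42151 + 3556/(8924 + 2*(-85)² + 286*(-85)) = 13821*(1/42151) + 3556/(8924 + 2*7225 - 24310) = 13821/42151 + 3556/(8924 + 14450 - 24310) = 13821/42151 + 3556/(-936) = 13821/42151 + 3556*(-1/936) = 13821/42151 - 889/234 = -34238125/9863334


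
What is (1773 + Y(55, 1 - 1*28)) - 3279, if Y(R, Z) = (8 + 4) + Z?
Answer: -1521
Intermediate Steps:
Y(R, Z) = 12 + Z
(1773 + Y(55, 1 - 1*28)) - 3279 = (1773 + (12 + (1 - 1*28))) - 3279 = (1773 + (12 + (1 - 28))) - 3279 = (1773 + (12 - 27)) - 3279 = (1773 - 15) - 3279 = 1758 - 3279 = -1521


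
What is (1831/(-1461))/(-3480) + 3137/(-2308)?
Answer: -3986290103/2933629560 ≈ -1.3588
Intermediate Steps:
(1831/(-1461))/(-3480) + 3137/(-2308) = (1831*(-1/1461))*(-1/3480) + 3137*(-1/2308) = -1831/1461*(-1/3480) - 3137/2308 = 1831/5084280 - 3137/2308 = -3986290103/2933629560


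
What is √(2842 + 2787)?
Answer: √5629 ≈ 75.027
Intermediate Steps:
√(2842 + 2787) = √5629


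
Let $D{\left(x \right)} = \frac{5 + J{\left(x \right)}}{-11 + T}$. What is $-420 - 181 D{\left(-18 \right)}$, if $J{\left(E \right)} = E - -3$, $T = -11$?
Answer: $- \frac{5525}{11} \approx -502.27$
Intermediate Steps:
$J{\left(E \right)} = 3 + E$ ($J{\left(E \right)} = E + 3 = 3 + E$)
$D{\left(x \right)} = - \frac{4}{11} - \frac{x}{22}$ ($D{\left(x \right)} = \frac{5 + \left(3 + x\right)}{-11 - 11} = \frac{8 + x}{-22} = \left(8 + x\right) \left(- \frac{1}{22}\right) = - \frac{4}{11} - \frac{x}{22}$)
$-420 - 181 D{\left(-18 \right)} = -420 - 181 \left(- \frac{4}{11} - - \frac{9}{11}\right) = -420 - 181 \left(- \frac{4}{11} + \frac{9}{11}\right) = -420 - \frac{905}{11} = - \frac{5525}{11}$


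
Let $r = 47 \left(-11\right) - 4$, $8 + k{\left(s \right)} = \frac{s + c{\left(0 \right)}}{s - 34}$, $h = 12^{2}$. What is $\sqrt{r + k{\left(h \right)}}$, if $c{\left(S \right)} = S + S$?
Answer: $\frac{i \sqrt{1596265}}{55} \approx 22.972 i$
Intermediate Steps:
$h = 144$
$c{\left(S \right)} = 2 S$
$k{\left(s \right)} = -8 + \frac{s}{-34 + s}$ ($k{\left(s \right)} = -8 + \frac{s + 2 \cdot 0}{s - 34} = -8 + \frac{s + 0}{-34 + s} = -8 + \frac{s}{-34 + s}$)
$r = -521$ ($r = -517 - 4 = -521$)
$\sqrt{r + k{\left(h \right)}} = \sqrt{-521 + \frac{272 - 1008}{-34 + 144}} = \sqrt{-521 + \frac{272 - 1008}{110}} = \sqrt{-521 + \frac{1}{110} \left(-736\right)} = \sqrt{-521 - \frac{368}{55}} = \sqrt{- \frac{29023}{55}} = \frac{i \sqrt{1596265}}{55}$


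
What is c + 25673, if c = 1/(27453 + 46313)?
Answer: 1893794519/73766 ≈ 25673.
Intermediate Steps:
c = 1/73766 ≈ 1.3556e-5
c + 25673 = 1/73766 + 25673 = 1893794519/73766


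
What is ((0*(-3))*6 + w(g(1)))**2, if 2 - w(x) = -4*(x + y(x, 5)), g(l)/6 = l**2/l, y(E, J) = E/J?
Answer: 23716/25 ≈ 948.64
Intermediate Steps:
g(l) = 6*l (g(l) = 6*(l**2/l) = 6*l)
w(x) = 2 + 24*x/5 (w(x) = 2 - (-4)*(x + x/5) = 2 - (-4)*6*x/5 = 2 - (-24)*x/5 = 2 + 24*x/5)
((0*(-3))*6 + w(g(1)))**2 = ((0*(-3))*6 + (2 + 24*(6*1)/5))**2 = (0*6 + (2 + (24/5)*6))**2 = (0 + (2 + 144/5))**2 = (0 + 154/5)**2 = (154/5)**2 = 23716/25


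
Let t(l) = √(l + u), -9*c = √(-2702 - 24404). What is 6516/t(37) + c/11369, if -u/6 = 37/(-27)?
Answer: 19548*√407/407 - I*√27106/102321 ≈ 968.96 - 0.001609*I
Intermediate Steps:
c = -I*√27106/9 (c = -√(-2702 - 24404)/9 = -I*√27106/9 ≈ -18.293*I)
u = 74/9 (u = -222/(-27) = -222*(-1)/27 = -6*(-37/27) = 74/9 ≈ 8.2222)
t(l) = √(74/9 + l) (t(l) = √(l + 74/9) = √(74/9 + l))
6516/t(37) + c/11369 = 6516/((√(74 + 9*37)/3)) - I*√27106/9/11369 = 6516/((√(74 + 333)/3)) - I*√27106/9*(1/11369) = 6516/((√407/3)) - I*√27106/102321 = 6516*(3*√407/407) - I*√27106/102321 = 19548*√407/407 - I*√27106/102321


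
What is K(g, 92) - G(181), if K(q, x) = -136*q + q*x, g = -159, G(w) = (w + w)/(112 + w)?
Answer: 2049466/293 ≈ 6994.8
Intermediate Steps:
G(w) = 2*w/(112 + w) (G(w) = (2*w)/(112 + w) = 2*w/(112 + w))
K(g, 92) - G(181) = -159*(-136 + 92) - 2*181/(112 + 181) = -159*(-44) - 2*181/293 = 6996 - 2*181/293 = 6996 - 1*362/293 = 6996 - 362/293 = 2049466/293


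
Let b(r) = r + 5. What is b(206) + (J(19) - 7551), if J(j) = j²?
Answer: -6979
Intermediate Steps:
b(r) = 5 + r
b(206) + (J(19) - 7551) = (5 + 206) + (19² - 7551) = 211 + (361 - 7551) = 211 - 7190 = -6979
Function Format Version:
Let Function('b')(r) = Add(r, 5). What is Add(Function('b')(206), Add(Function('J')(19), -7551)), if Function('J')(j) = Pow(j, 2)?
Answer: -6979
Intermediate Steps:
Function('b')(r) = Add(5, r)
Add(Function('b')(206), Add(Function('J')(19), -7551)) = Add(Add(5, 206), Add(Pow(19, 2), -7551)) = Add(211, Add(361, -7551)) = Add(211, -7190) = -6979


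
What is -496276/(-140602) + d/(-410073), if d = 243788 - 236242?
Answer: 9202200248/2620776543 ≈ 3.5112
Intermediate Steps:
d = 7546
-496276/(-140602) + d/(-410073) = -496276/(-140602) + 7546/(-410073) = -496276*(-1/140602) + 7546*(-1/410073) = 22558/6391 - 7546/410073 = 9202200248/2620776543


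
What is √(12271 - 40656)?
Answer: I*√28385 ≈ 168.48*I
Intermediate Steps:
√(12271 - 40656) = √(-28385) = I*√28385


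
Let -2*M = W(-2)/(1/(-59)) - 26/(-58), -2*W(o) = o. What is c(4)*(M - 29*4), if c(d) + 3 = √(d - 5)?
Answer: 7545/29 - 2515*I/29 ≈ 260.17 - 86.724*I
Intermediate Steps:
W(o) = -o/2
c(d) = -3 + √(-5 + d) (c(d) = -3 + √(d - 5) = -3 + √(-5 + d))
M = 849/29 (M = -((-½*(-2))/(1/(-59)) - 26/(-58))/2 = -(1/(-1/59) - 26*(-1/58))/2 = -(1*(-59) + 13/29)/2 = -(-59 + 13/29)/2 = -½*(-1698/29) = 849/29 ≈ 29.276)
c(4)*(M - 29*4) = (-3 + √(-5 + 4))*(849/29 - 29*4) = (-3 + √(-1))*(849/29 - 116) = (-3 + I)*(-2515/29) = 7545/29 - 2515*I/29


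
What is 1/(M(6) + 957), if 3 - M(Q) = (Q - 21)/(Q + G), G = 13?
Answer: 19/18255 ≈ 0.0010408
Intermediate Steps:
M(Q) = 3 - (-21 + Q)/(13 + Q) (M(Q) = 3 - (Q - 21)/(Q + 13) = 3 - (-21 + Q)/(13 + Q))
1/(M(6) + 957) = 1/(2*(30 + 6)/(13 + 6) + 957) = 1/(2*36/19 + 957) = 1/(2*(1/19)*36 + 957) = 1/(72/19 + 957) = 1/(18255/19) = 19/18255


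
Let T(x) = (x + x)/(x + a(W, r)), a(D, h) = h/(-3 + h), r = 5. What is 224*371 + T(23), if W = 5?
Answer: 4238396/51 ≈ 83106.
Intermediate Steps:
a(D, h) = h/(-3 + h)
T(x) = 2*x/(5/2 + x) (T(x) = (x + x)/(x + 5/(-3 + 5)) = (2*x)/(x + 5/2) = (2*x)/(5/2 + x) = 2*x/(5/2 + x))
224*371 + T(23) = 224*371 + 4*23/(5 + 2*23) = 83104 + 4*23/(5 + 46) = 83104 + 4*23/51 = 83104 + 4*23*(1/51) = 83104 + 92/51 = 4238396/51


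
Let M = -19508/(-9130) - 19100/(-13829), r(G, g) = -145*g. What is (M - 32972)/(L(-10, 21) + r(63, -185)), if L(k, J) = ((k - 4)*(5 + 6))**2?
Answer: -2081280002654/3190622247285 ≈ -0.65231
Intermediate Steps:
L(k, J) = (-44 + 11*k)**2 (L(k, J) = ((-4 + k)*11)**2 = (-44 + 11*k)**2)
M = 222079566/63129385 (M = -19508*(-1/9130) - 19100*(-1/13829) = 9754/4565 + 19100/13829 = 222079566/63129385 ≈ 3.5178)
(M - 32972)/(L(-10, 21) + r(63, -185)) = (222079566/63129385 - 32972)/(121*(-4 - 10)**2 - 145*(-185)) = -2081280002654/(63129385*(121*(-14)**2 + 26825)) = -2081280002654/(63129385*(121*196 + 26825)) = -2081280002654/(63129385*(23716 + 26825)) = -2081280002654/63129385/50541 = -2081280002654/63129385*1/50541 = -2081280002654/3190622247285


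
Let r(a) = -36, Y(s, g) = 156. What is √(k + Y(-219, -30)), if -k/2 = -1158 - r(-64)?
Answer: 20*√6 ≈ 48.990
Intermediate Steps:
k = 2244 (k = -2*(-1158 - 1*(-36)) = -2*(-1158 + 36) = -2*(-1122) = 2244)
√(k + Y(-219, -30)) = √(2244 + 156) = √2400 = 20*√6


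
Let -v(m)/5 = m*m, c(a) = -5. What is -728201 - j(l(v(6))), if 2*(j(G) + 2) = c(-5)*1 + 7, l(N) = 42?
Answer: -728200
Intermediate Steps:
v(m) = -5*m² (v(m) = -5*m*m = -5*m²)
j(G) = -1 (j(G) = -2 + (-5*1 + 7)/2 = -2 + (-5 + 7)/2 = -2 + (½)*2 = -2 + 1 = -1)
-728201 - j(l(v(6))) = -728201 - 1*(-1) = -728201 + 1 = -728200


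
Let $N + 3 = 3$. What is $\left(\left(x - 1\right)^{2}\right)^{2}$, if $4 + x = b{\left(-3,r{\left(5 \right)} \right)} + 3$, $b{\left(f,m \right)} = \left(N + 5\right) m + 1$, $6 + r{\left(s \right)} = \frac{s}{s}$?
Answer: $456976$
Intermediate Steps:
$N = 0$ ($N = -3 + 3 = 0$)
$r{\left(s \right)} = -5$ ($r{\left(s \right)} = -6 + \frac{s}{s} = -6 + 1 = -5$)
$b{\left(f,m \right)} = 1 + 5 m$ ($b{\left(f,m \right)} = \left(0 + 5\right) m + 1 = 5 m + 1 = 1 + 5 m$)
$x = -25$ ($x = -4 + \left(\left(1 + 5 \left(-5\right)\right) + 3\right) = -4 + \left(\left(1 - 25\right) + 3\right) = -4 + \left(-24 + 3\right) = -4 - 21 = -25$)
$\left(\left(x - 1\right)^{2}\right)^{2} = \left(\left(-25 - 1\right)^{2}\right)^{2} = \left(\left(-26\right)^{2}\right)^{2} = 676^{2} = 456976$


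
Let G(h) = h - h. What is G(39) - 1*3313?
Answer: -3313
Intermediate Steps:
G(h) = 0
G(39) - 1*3313 = 0 - 1*3313 = 0 - 3313 = -3313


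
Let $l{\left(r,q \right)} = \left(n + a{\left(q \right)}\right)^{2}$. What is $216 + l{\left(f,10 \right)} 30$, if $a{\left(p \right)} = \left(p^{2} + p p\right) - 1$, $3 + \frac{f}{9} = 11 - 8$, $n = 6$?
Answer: $1260966$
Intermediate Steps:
$f = 0$ ($f = -27 + 9 \left(11 - 8\right) = -27 + 9 \cdot 3 = -27 + 27 = 0$)
$a{\left(p \right)} = -1 + 2 p^{2}$ ($a{\left(p \right)} = \left(p^{2} + p^{2}\right) - 1 = 2 p^{2} - 1 = -1 + 2 p^{2}$)
$l{\left(r,q \right)} = \left(5 + 2 q^{2}\right)^{2}$ ($l{\left(r,q \right)} = \left(6 + \left(-1 + 2 q^{2}\right)\right)^{2} = \left(5 + 2 q^{2}\right)^{2}$)
$216 + l{\left(f,10 \right)} 30 = 216 + \left(5 + 2 \cdot 10^{2}\right)^{2} \cdot 30 = 216 + \left(5 + 2 \cdot 100\right)^{2} \cdot 30 = 216 + \left(5 + 200\right)^{2} \cdot 30 = 216 + 205^{2} \cdot 30 = 216 + 42025 \cdot 30 = 216 + 1260750 = 1260966$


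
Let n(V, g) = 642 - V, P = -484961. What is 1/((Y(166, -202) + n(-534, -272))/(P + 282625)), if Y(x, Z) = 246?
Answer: -101168/711 ≈ -142.29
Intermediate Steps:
1/((Y(166, -202) + n(-534, -272))/(P + 282625)) = 1/((246 + (642 - 1*(-534)))/(-484961 + 282625)) = 1/((246 + (642 + 534))/(-202336)) = 1/((246 + 1176)*(-1/202336)) = 1/(1422*(-1/202336)) = 1/(-711/101168) = -101168/711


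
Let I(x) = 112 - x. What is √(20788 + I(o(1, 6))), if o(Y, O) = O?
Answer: √20894 ≈ 144.55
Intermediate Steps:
√(20788 + I(o(1, 6))) = √(20788 + (112 - 1*6)) = √(20788 + (112 - 6)) = √(20788 + 106) = √20894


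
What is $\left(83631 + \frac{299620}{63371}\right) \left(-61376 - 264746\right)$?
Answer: $- \frac{1728472598771962}{63371} \approx -2.7275 \cdot 10^{10}$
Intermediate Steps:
$\left(83631 + \frac{299620}{63371}\right) \left(-61376 - 264746\right) = \left(83631 + 299620 \cdot \frac{1}{63371}\right) \left(-326122\right) = \left(83631 + \frac{299620}{63371}\right) \left(-326122\right) = \frac{5300079721}{63371} \left(-326122\right) = - \frac{1728472598771962}{63371}$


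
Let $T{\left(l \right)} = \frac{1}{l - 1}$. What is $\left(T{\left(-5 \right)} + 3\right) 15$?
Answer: $\frac{85}{2} \approx 42.5$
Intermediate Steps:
$T{\left(l \right)} = \frac{1}{-1 + l}$
$\left(T{\left(-5 \right)} + 3\right) 15 = \left(\frac{1}{-1 - 5} + 3\right) 15 = \left(\frac{1}{-6} + 3\right) 15 = \left(- \frac{1}{6} + 3\right) 15 = \frac{17}{6} \cdot 15 = \frac{85}{2}$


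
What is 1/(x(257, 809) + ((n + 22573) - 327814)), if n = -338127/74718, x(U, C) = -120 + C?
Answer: -24906/7585284821 ≈ -3.2835e-6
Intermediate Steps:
n = -112709/24906 (n = -338127*1/74718 = -112709/24906 ≈ -4.5254)
1/(x(257, 809) + ((n + 22573) - 327814)) = 1/((-120 + 809) + ((-112709/24906 + 22573) - 327814)) = 1/(689 + (562090429/24906 - 327814)) = 1/(689 - 7602445055/24906) = 1/(-7585284821/24906) = -24906/7585284821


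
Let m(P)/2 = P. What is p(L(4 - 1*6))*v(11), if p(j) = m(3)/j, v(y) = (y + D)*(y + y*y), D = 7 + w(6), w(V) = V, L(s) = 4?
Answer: 4752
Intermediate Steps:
m(P) = 2*P
D = 13 (D = 7 + 6 = 13)
v(y) = (13 + y)*(y + y²) (v(y) = (y + 13)*(y + y*y) = (13 + y)*(y + y²))
p(j) = 6/j (p(j) = (2*3)/j = 6/j)
p(L(4 - 1*6))*v(11) = (6/4)*(11*(13 + 11² + 14*11)) = (6*(¼))*(11*(13 + 121 + 154)) = 3*(11*288)/2 = (3/2)*3168 = 4752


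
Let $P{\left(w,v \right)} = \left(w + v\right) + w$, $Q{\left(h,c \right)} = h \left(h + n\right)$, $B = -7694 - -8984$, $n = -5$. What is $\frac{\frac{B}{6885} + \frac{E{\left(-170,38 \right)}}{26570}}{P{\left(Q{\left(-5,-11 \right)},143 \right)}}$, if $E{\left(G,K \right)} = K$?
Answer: $\frac{1151231}{1481769045} \approx 0.00077693$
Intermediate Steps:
$B = 1290$ ($B = -7694 + 8984 = 1290$)
$Q{\left(h,c \right)} = h \left(-5 + h\right)$ ($Q{\left(h,c \right)} = h \left(h - 5\right) = h \left(-5 + h\right)$)
$P{\left(w,v \right)} = v + 2 w$ ($P{\left(w,v \right)} = \left(v + w\right) + w = v + 2 w$)
$\frac{\frac{B}{6885} + \frac{E{\left(-170,38 \right)}}{26570}}{P{\left(Q{\left(-5,-11 \right)},143 \right)}} = \frac{\frac{1290}{6885} + \frac{38}{26570}}{143 + 2 \left(- 5 \left(-5 - 5\right)\right)} = \frac{1290 \cdot \frac{1}{6885} + 38 \cdot \frac{1}{26570}}{143 + 2 \left(\left(-5\right) \left(-10\right)\right)} = \frac{\frac{86}{459} + \frac{19}{13285}}{143 + 2 \cdot 50} = \frac{1151231}{6097815 \left(143 + 100\right)} = \frac{1151231}{6097815 \cdot 243} = \frac{1151231}{6097815} \cdot \frac{1}{243} = \frac{1151231}{1481769045}$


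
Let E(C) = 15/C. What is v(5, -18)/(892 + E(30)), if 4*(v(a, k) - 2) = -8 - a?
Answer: -1/714 ≈ -0.0014006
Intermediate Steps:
v(a, k) = -a/4 (v(a, k) = 2 + (-8 - a)/4 = 2 + (-2 - a/4) = -a/4)
v(5, -18)/(892 + E(30)) = (-¼*5)/(892 + 15/30) = -5/(4*(892 + 15*(1/30))) = -5/(4*(892 + ½)) = -5/(4*1785/2) = -5/4*2/1785 = -1/714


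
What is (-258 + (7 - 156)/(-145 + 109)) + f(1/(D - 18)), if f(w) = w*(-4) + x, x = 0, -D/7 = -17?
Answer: -923183/3636 ≈ -253.90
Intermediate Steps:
D = 119 (D = -7*(-17) = 119)
f(w) = -4*w (f(w) = w*(-4) + 0 = -4*w + 0 = -4*w)
(-258 + (7 - 156)/(-145 + 109)) + f(1/(D - 18)) = (-258 + (7 - 156)/(-145 + 109)) - 4/(119 - 18) = (-258 - 149/(-36)) - 4/101 = (-258 - 149*(-1/36)) - 4*1/101 = (-258 + 149/36) - 4/101 = -9139/36 - 4/101 = -923183/3636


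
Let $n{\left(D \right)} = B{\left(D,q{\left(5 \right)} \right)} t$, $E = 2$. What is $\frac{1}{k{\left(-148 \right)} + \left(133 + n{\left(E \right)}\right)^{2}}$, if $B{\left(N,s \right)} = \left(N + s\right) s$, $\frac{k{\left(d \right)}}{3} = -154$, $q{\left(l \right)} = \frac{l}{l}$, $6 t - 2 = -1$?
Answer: $\frac{4}{69441} \approx 5.7603 \cdot 10^{-5}$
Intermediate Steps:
$t = \frac{1}{6}$ ($t = \frac{1}{3} + \frac{1}{6} \left(-1\right) = \frac{1}{3} - \frac{1}{6} = \frac{1}{6} \approx 0.16667$)
$q{\left(l \right)} = 1$
$k{\left(d \right)} = -462$ ($k{\left(d \right)} = 3 \left(-154\right) = -462$)
$B{\left(N,s \right)} = s \left(N + s\right)$
$n{\left(D \right)} = \frac{1}{6} + \frac{D}{6}$ ($n{\left(D \right)} = 1 \left(D + 1\right) \frac{1}{6} = 1 \left(1 + D\right) \frac{1}{6} = \left(1 + D\right) \frac{1}{6} = \frac{1}{6} + \frac{D}{6}$)
$\frac{1}{k{\left(-148 \right)} + \left(133 + n{\left(E \right)}\right)^{2}} = \frac{1}{-462 + \left(133 + \left(\frac{1}{6} + \frac{1}{6} \cdot 2\right)\right)^{2}} = \frac{1}{-462 + \left(133 + \left(\frac{1}{6} + \frac{1}{3}\right)\right)^{2}} = \frac{1}{-462 + \left(133 + \frac{1}{2}\right)^{2}} = \frac{1}{-462 + \left(\frac{267}{2}\right)^{2}} = \frac{1}{-462 + \frac{71289}{4}} = \frac{1}{\frac{69441}{4}} = \frac{4}{69441}$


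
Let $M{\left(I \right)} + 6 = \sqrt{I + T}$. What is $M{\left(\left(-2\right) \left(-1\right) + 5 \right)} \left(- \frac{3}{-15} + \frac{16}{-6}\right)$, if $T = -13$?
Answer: $\frac{74}{5} - \frac{37 i \sqrt{6}}{15} \approx 14.8 - 6.0421 i$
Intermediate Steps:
$M{\left(I \right)} = -6 + \sqrt{-13 + I}$ ($M{\left(I \right)} = -6 + \sqrt{I - 13} = -6 + \sqrt{-13 + I}$)
$M{\left(\left(-2\right) \left(-1\right) + 5 \right)} \left(- \frac{3}{-15} + \frac{16}{-6}\right) = \left(-6 + \sqrt{-13 + \left(\left(-2\right) \left(-1\right) + 5\right)}\right) \left(- \frac{3}{-15} + \frac{16}{-6}\right) = \left(-6 + \sqrt{-13 + \left(2 + 5\right)}\right) \left(\left(-3\right) \left(- \frac{1}{15}\right) + 16 \left(- \frac{1}{6}\right)\right) = \left(-6 + \sqrt{-13 + 7}\right) \left(\frac{1}{5} - \frac{8}{3}\right) = \left(-6 + \sqrt{-6}\right) \left(- \frac{37}{15}\right) = \left(-6 + i \sqrt{6}\right) \left(- \frac{37}{15}\right) = \frac{74}{5} - \frac{37 i \sqrt{6}}{15}$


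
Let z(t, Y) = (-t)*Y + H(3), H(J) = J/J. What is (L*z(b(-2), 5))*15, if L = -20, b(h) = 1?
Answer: 1200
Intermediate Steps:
H(J) = 1
z(t, Y) = 1 - Y*t (z(t, Y) = (-t)*Y + 1 = -Y*t + 1 = 1 - Y*t)
(L*z(b(-2), 5))*15 = -20*(1 - 1*5*1)*15 = -20*(1 - 5)*15 = -20*(-4)*15 = 80*15 = 1200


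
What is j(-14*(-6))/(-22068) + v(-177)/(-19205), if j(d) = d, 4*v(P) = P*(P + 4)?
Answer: -56849759/141271980 ≈ -0.40241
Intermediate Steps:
v(P) = P*(4 + P)/4 (v(P) = (P*(P + 4))/4 = (P*(4 + P))/4 = P*(4 + P)/4)
j(-14*(-6))/(-22068) + v(-177)/(-19205) = -14*(-6)/(-22068) + ((1/4)*(-177)*(4 - 177))/(-19205) = 84*(-1/22068) + ((1/4)*(-177)*(-173))*(-1/19205) = -7/1839 + (30621/4)*(-1/19205) = -7/1839 - 30621/76820 = -56849759/141271980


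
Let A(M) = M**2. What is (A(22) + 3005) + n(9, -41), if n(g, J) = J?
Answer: 3448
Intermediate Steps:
(A(22) + 3005) + n(9, -41) = (22**2 + 3005) - 41 = (484 + 3005) - 41 = 3489 - 41 = 3448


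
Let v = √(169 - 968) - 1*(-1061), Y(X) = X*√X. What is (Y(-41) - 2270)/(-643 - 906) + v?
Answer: 1645759/1549 + I*√799 + 41*I*√41/1549 ≈ 1062.5 + 28.436*I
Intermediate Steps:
Y(X) = X^(3/2)
v = 1061 + I*√799 (v = √(-799) + 1061 = I*√799 + 1061 = 1061 + I*√799 ≈ 1061.0 + 28.267*I)
(Y(-41) - 2270)/(-643 - 906) + v = ((-41)^(3/2) - 2270)/(-643 - 906) + (1061 + I*√799) = (-41*I*√41 - 2270)/(-1549) + (1061 + I*√799) = (-2270 - 41*I*√41)*(-1/1549) + (1061 + I*√799) = (2270/1549 + 41*I*√41/1549) + (1061 + I*√799) = 1645759/1549 + I*√799 + 41*I*√41/1549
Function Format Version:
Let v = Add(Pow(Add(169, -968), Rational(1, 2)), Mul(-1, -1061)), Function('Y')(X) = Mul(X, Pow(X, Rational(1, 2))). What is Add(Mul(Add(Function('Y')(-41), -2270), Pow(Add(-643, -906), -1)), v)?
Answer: Add(Rational(1645759, 1549), Mul(I, Pow(799, Rational(1, 2))), Mul(Rational(41, 1549), I, Pow(41, Rational(1, 2)))) ≈ Add(1062.5, Mul(28.436, I))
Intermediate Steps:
Function('Y')(X) = Pow(X, Rational(3, 2))
v = Add(1061, Mul(I, Pow(799, Rational(1, 2)))) (v = Add(Pow(-799, Rational(1, 2)), 1061) = Add(Mul(I, Pow(799, Rational(1, 2))), 1061) = Add(1061, Mul(I, Pow(799, Rational(1, 2)))) ≈ Add(1061.0, Mul(28.267, I)))
Add(Mul(Add(Function('Y')(-41), -2270), Pow(Add(-643, -906), -1)), v) = Add(Mul(Add(Pow(-41, Rational(3, 2)), -2270), Pow(Add(-643, -906), -1)), Add(1061, Mul(I, Pow(799, Rational(1, 2))))) = Add(Mul(Add(Mul(-41, I, Pow(41, Rational(1, 2))), -2270), Pow(-1549, -1)), Add(1061, Mul(I, Pow(799, Rational(1, 2))))) = Add(Mul(Add(-2270, Mul(-41, I, Pow(41, Rational(1, 2)))), Rational(-1, 1549)), Add(1061, Mul(I, Pow(799, Rational(1, 2))))) = Add(Add(Rational(2270, 1549), Mul(Rational(41, 1549), I, Pow(41, Rational(1, 2)))), Add(1061, Mul(I, Pow(799, Rational(1, 2))))) = Add(Rational(1645759, 1549), Mul(I, Pow(799, Rational(1, 2))), Mul(Rational(41, 1549), I, Pow(41, Rational(1, 2))))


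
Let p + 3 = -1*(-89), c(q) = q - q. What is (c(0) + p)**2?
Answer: 7396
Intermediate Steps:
c(q) = 0
p = 86 (p = -3 - 1*(-89) = -3 + 89 = 86)
(c(0) + p)**2 = (0 + 86)**2 = 86**2 = 7396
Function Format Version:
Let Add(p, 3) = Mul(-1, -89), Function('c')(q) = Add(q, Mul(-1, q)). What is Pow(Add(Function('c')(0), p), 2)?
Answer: 7396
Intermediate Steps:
Function('c')(q) = 0
p = 86 (p = Add(-3, Mul(-1, -89)) = Add(-3, 89) = 86)
Pow(Add(Function('c')(0), p), 2) = Pow(Add(0, 86), 2) = Pow(86, 2) = 7396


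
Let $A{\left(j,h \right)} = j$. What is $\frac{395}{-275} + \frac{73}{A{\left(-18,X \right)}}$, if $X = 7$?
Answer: $- \frac{5437}{990} \approx -5.4919$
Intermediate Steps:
$\frac{395}{-275} + \frac{73}{A{\left(-18,X \right)}} = \frac{395}{-275} + \frac{73}{-18} = 395 \left(- \frac{1}{275}\right) + 73 \left(- \frac{1}{18}\right) = - \frac{79}{55} - \frac{73}{18} = - \frac{5437}{990}$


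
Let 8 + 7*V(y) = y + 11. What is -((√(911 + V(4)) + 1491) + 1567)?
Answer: -3058 - 4*√57 ≈ -3088.2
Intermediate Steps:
V(y) = 3/7 + y/7 (V(y) = -8/7 + (y + 11)/7 = -8/7 + (11 + y)/7 = -8/7 + (11/7 + y/7) = 3/7 + y/7)
-((√(911 + V(4)) + 1491) + 1567) = -((√(911 + (3/7 + (⅐)*4)) + 1491) + 1567) = -((√(911 + (3/7 + 4/7)) + 1491) + 1567) = -((√(911 + 1) + 1491) + 1567) = -((√912 + 1491) + 1567) = -((4*√57 + 1491) + 1567) = -((1491 + 4*√57) + 1567) = -(3058 + 4*√57) = -3058 - 4*√57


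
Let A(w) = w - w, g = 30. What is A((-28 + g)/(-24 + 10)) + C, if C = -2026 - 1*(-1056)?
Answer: -970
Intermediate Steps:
C = -970 (C = -2026 + 1056 = -970)
A(w) = 0
A((-28 + g)/(-24 + 10)) + C = 0 - 970 = -970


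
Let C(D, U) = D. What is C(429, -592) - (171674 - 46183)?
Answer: -125062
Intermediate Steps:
C(429, -592) - (171674 - 46183) = 429 - (171674 - 46183) = 429 - 1*125491 = 429 - 125491 = -125062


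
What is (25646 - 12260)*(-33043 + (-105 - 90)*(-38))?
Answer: -343123338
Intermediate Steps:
(25646 - 12260)*(-33043 + (-105 - 90)*(-38)) = 13386*(-33043 - 195*(-38)) = 13386*(-33043 + 7410) = 13386*(-25633) = -343123338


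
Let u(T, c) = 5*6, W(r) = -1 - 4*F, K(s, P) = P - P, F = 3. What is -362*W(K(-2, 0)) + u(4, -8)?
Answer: 4736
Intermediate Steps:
K(s, P) = 0
W(r) = -13 (W(r) = -1 - 4*3 = -1 - 12 = -13)
u(T, c) = 30
-362*W(K(-2, 0)) + u(4, -8) = -362*(-13) + 30 = 4706 + 30 = 4736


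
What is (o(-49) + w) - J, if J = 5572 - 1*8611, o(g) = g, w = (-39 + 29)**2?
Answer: 3090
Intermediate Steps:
w = 100 (w = (-10)**2 = 100)
J = -3039 (J = 5572 - 8611 = -3039)
(o(-49) + w) - J = (-49 + 100) - 1*(-3039) = 51 + 3039 = 3090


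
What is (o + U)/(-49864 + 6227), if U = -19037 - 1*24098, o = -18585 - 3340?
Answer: 65060/43637 ≈ 1.4909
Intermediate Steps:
o = -21925
U = -43135 (U = -19037 - 24098 = -43135)
(o + U)/(-49864 + 6227) = (-21925 - 43135)/(-49864 + 6227) = -65060/(-43637) = -65060*(-1/43637) = 65060/43637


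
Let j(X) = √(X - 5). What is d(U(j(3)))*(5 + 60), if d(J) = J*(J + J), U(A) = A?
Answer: -260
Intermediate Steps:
j(X) = √(-5 + X)
d(J) = 2*J² (d(J) = J*(2*J) = 2*J²)
d(U(j(3)))*(5 + 60) = (2*(√(-5 + 3))²)*(5 + 60) = (2*(√(-2))²)*65 = (2*(I*√2)²)*65 = (2*(-2))*65 = -4*65 = -260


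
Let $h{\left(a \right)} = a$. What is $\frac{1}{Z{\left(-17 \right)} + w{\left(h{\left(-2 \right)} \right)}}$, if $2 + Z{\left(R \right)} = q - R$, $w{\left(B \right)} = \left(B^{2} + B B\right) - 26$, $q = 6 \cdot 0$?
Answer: $- \frac{1}{3} \approx -0.33333$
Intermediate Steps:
$q = 0$
$w{\left(B \right)} = -26 + 2 B^{2}$ ($w{\left(B \right)} = \left(B^{2} + B^{2}\right) - 26 = 2 B^{2} - 26 = -26 + 2 B^{2}$)
$Z{\left(R \right)} = -2 - R$ ($Z{\left(R \right)} = -2 + \left(0 - R\right) = -2 - R$)
$\frac{1}{Z{\left(-17 \right)} + w{\left(h{\left(-2 \right)} \right)}} = \frac{1}{\left(-2 - -17\right) - \left(26 - 2 \left(-2\right)^{2}\right)} = \frac{1}{\left(-2 + 17\right) + \left(-26 + 2 \cdot 4\right)} = \frac{1}{15 + \left(-26 + 8\right)} = \frac{1}{15 - 18} = \frac{1}{-3} = - \frac{1}{3}$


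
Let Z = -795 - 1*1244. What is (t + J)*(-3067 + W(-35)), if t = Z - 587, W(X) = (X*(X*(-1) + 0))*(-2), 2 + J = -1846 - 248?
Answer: 2913474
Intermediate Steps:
J = -2096 (J = -2 + (-1846 - 248) = -2 - 2094 = -2096)
Z = -2039 (Z = -795 - 1244 = -2039)
W(X) = 2*X**2 (W(X) = (X*(-X + 0))*(-2) = (X*(-X))*(-2) = -X**2*(-2) = 2*X**2)
t = -2626 (t = -2039 - 587 = -2626)
(t + J)*(-3067 + W(-35)) = (-2626 - 2096)*(-3067 + 2*(-35)**2) = -4722*(-3067 + 2*1225) = -4722*(-3067 + 2450) = -4722*(-617) = 2913474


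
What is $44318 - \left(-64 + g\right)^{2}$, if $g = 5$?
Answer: $40837$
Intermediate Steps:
$44318 - \left(-64 + g\right)^{2} = 44318 - \left(-64 + 5\right)^{2} = 44318 - \left(-59\right)^{2} = 44318 - 3481 = 40837$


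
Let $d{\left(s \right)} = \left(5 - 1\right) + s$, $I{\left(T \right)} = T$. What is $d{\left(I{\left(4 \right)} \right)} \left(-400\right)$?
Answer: $-3200$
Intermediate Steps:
$d{\left(s \right)} = 4 + s$
$d{\left(I{\left(4 \right)} \right)} \left(-400\right) = \left(4 + 4\right) \left(-400\right) = 8 \left(-400\right) = -3200$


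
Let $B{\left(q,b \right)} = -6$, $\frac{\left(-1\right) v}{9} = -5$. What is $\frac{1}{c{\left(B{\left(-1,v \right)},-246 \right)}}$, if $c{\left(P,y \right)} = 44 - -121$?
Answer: $\frac{1}{165} \approx 0.0060606$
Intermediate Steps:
$v = 45$ ($v = \left(-9\right) \left(-5\right) = 45$)
$c{\left(P,y \right)} = 165$ ($c{\left(P,y \right)} = 44 + 121 = 165$)
$\frac{1}{c{\left(B{\left(-1,v \right)},-246 \right)}} = \frac{1}{165}$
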